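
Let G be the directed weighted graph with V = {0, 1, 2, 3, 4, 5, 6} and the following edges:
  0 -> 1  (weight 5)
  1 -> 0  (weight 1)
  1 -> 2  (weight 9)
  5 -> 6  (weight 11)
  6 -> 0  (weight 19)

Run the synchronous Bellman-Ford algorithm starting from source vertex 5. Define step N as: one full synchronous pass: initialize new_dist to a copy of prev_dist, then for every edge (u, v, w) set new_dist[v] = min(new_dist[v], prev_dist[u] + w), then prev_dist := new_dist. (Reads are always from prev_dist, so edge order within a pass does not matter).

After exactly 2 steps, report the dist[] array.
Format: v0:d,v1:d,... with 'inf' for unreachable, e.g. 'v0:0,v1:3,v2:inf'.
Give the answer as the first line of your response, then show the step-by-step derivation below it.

v0:30,v1:inf,v2:inf,v3:inf,v4:inf,v5:0,v6:11

step 1: dist = v0:inf,v1:inf,v2:inf,v3:inf,v4:inf,v5:0,v6:11
step 2: dist = v0:30,v1:inf,v2:inf,v3:inf,v4:inf,v5:0,v6:11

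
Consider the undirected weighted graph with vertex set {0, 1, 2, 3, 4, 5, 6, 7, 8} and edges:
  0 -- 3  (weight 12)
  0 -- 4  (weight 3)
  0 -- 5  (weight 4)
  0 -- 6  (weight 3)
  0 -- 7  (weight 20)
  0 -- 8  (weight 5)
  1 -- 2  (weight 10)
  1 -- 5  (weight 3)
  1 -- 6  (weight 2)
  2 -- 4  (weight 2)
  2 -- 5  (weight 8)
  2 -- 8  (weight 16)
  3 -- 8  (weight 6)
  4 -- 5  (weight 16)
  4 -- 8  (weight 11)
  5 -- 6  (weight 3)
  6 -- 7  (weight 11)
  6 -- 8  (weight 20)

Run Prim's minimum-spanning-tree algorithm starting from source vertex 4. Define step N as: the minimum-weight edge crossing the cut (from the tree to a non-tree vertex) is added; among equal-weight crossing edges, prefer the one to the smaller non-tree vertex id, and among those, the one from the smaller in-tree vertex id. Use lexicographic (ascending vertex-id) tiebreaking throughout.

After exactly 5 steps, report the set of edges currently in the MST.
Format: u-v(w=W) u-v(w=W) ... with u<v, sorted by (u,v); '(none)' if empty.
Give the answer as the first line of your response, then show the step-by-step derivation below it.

0-4(w=3) 0-6(w=3) 1-5(w=3) 1-6(w=2) 2-4(w=2)

step 1: add edge 2-4 (w=2); MST = {2-4(w=2)}
step 2: add edge 0-4 (w=3); MST = {0-4(w=3) 2-4(w=2)}
step 3: add edge 0-6 (w=3); MST = {0-4(w=3) 0-6(w=3) 2-4(w=2)}
step 4: add edge 1-6 (w=2); MST = {0-4(w=3) 0-6(w=3) 1-6(w=2) 2-4(w=2)}
step 5: add edge 1-5 (w=3); MST = {0-4(w=3) 0-6(w=3) 1-5(w=3) 1-6(w=2) 2-4(w=2)}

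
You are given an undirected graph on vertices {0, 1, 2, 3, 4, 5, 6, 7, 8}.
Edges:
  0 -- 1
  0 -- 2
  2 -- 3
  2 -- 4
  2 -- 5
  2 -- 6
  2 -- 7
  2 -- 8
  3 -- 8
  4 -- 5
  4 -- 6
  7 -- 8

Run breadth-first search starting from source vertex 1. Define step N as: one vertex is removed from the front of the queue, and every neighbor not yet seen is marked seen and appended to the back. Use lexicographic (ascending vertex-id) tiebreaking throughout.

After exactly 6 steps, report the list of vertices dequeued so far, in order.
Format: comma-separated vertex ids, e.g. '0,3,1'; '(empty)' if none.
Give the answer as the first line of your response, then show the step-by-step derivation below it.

1,0,2,3,4,5

step 1: dequeue 1; queue=[0]; order=1
step 2: dequeue 0; queue=[2]; order=1,0
step 3: dequeue 2; queue=[3,4,5,6,7,8]; order=1,0,2
step 4: dequeue 3; queue=[4,5,6,7,8]; order=1,0,2,3
step 5: dequeue 4; queue=[5,6,7,8]; order=1,0,2,3,4
step 6: dequeue 5; queue=[6,7,8]; order=1,0,2,3,4,5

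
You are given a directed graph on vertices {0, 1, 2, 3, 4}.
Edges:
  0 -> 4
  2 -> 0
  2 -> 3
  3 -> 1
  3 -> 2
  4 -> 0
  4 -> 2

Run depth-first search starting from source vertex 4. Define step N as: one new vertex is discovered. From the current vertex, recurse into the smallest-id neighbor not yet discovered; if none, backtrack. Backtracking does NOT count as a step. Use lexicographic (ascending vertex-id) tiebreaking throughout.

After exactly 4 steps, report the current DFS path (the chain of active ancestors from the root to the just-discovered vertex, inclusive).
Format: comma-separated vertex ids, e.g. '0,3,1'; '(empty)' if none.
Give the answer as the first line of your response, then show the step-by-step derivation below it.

4,2,3

step 1: discover 4; path=4; order=4
step 2: discover 0; path=4>0; order=4,0
step 3: discover 2; path=4>2; order=4,0,2
step 4: discover 3; path=4>2>3; order=4,0,2,3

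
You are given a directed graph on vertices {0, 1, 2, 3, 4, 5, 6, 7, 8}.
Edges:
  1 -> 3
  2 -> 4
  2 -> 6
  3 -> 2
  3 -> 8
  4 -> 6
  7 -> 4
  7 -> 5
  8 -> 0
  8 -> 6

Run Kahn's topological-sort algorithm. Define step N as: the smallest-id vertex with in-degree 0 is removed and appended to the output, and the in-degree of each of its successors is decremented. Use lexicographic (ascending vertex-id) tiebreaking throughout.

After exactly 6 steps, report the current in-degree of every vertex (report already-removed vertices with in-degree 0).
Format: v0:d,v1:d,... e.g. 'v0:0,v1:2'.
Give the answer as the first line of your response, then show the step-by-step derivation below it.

v0:1,v1:0,v2:0,v3:0,v4:0,v5:0,v6:1,v7:0,v8:0

step 1: output 1; order=[1]; indeg=(1,0,1,0,2,1,3,0,1)
step 2: output 3; order=[1,3]; indeg=(1,0,0,0,2,1,3,0,0)
step 3: output 2; order=[1,3,2]; indeg=(1,0,0,0,1,1,2,0,0)
step 4: output 7; order=[1,3,2,7]; indeg=(1,0,0,0,0,0,2,0,0)
step 5: output 4; order=[1,3,2,7,4]; indeg=(1,0,0,0,0,0,1,0,0)
step 6: output 5; order=[1,3,2,7,4,5]; indeg=(1,0,0,0,0,0,1,0,0)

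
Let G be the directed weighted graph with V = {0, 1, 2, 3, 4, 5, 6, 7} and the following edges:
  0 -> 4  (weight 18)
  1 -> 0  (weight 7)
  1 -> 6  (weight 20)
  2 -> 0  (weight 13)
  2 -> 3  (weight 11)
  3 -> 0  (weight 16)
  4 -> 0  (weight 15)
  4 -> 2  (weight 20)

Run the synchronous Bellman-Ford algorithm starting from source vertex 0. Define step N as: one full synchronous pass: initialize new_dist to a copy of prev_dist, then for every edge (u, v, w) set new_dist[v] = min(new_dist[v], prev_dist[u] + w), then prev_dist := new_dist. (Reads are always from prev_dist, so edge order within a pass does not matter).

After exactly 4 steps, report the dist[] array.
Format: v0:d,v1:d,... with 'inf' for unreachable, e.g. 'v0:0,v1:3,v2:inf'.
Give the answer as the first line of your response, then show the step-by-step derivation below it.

v0:0,v1:inf,v2:38,v3:49,v4:18,v5:inf,v6:inf,v7:inf

step 1: dist = v0:0,v1:inf,v2:inf,v3:inf,v4:18,v5:inf,v6:inf,v7:inf
step 2: dist = v0:0,v1:inf,v2:38,v3:inf,v4:18,v5:inf,v6:inf,v7:inf
step 3: dist = v0:0,v1:inf,v2:38,v3:49,v4:18,v5:inf,v6:inf,v7:inf
step 4: dist = v0:0,v1:inf,v2:38,v3:49,v4:18,v5:inf,v6:inf,v7:inf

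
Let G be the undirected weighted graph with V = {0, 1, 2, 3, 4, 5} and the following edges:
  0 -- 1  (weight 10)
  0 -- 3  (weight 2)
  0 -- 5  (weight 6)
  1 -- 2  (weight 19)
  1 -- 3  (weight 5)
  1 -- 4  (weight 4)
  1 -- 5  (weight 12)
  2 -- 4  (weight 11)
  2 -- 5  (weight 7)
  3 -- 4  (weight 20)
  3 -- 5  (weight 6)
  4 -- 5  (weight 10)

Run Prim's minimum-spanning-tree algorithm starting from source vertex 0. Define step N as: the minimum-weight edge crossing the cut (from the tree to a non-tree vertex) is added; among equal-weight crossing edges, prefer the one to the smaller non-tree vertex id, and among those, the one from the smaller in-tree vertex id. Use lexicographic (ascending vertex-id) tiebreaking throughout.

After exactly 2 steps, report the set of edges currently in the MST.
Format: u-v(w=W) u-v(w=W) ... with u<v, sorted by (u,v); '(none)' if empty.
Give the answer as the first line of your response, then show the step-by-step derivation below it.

0-3(w=2) 1-3(w=5)

step 1: add edge 0-3 (w=2); MST = {0-3(w=2)}
step 2: add edge 1-3 (w=5); MST = {0-3(w=2) 1-3(w=5)}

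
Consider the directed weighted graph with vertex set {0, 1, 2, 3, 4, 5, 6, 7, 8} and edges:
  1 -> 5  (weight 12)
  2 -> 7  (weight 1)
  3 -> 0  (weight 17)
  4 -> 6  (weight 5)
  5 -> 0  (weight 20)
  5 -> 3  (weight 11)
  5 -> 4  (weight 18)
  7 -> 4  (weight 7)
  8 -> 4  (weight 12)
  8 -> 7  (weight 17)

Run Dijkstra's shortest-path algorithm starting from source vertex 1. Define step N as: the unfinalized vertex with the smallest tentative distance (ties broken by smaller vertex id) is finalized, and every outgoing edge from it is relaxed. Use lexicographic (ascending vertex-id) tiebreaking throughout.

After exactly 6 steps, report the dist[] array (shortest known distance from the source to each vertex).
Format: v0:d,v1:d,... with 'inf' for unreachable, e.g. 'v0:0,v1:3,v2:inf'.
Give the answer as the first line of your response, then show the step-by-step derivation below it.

v0:32,v1:0,v2:inf,v3:23,v4:30,v5:12,v6:35,v7:inf,v8:inf

step 1: dist = v0:inf,v1:0,v2:inf,v3:inf,v4:inf,v5:12,v6:inf,v7:inf,v8:inf
step 2: dist = v0:32,v1:0,v2:inf,v3:23,v4:30,v5:12,v6:inf,v7:inf,v8:inf
step 3: dist = v0:32,v1:0,v2:inf,v3:23,v4:30,v5:12,v6:inf,v7:inf,v8:inf
step 4: dist = v0:32,v1:0,v2:inf,v3:23,v4:30,v5:12,v6:35,v7:inf,v8:inf
step 5: dist = v0:32,v1:0,v2:inf,v3:23,v4:30,v5:12,v6:35,v7:inf,v8:inf
step 6: dist = v0:32,v1:0,v2:inf,v3:23,v4:30,v5:12,v6:35,v7:inf,v8:inf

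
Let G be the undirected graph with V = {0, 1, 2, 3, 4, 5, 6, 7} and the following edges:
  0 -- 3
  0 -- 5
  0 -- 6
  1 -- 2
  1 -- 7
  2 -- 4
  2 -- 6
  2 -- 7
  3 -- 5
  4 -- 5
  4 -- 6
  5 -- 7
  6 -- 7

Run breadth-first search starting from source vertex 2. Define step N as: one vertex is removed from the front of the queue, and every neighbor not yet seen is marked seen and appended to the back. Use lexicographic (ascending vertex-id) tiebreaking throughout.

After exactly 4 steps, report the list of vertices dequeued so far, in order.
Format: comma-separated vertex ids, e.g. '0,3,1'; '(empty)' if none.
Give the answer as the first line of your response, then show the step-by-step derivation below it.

2,1,4,6

step 1: dequeue 2; queue=[1,4,6,7]; order=2
step 2: dequeue 1; queue=[4,6,7]; order=2,1
step 3: dequeue 4; queue=[6,7,5]; order=2,1,4
step 4: dequeue 6; queue=[7,5,0]; order=2,1,4,6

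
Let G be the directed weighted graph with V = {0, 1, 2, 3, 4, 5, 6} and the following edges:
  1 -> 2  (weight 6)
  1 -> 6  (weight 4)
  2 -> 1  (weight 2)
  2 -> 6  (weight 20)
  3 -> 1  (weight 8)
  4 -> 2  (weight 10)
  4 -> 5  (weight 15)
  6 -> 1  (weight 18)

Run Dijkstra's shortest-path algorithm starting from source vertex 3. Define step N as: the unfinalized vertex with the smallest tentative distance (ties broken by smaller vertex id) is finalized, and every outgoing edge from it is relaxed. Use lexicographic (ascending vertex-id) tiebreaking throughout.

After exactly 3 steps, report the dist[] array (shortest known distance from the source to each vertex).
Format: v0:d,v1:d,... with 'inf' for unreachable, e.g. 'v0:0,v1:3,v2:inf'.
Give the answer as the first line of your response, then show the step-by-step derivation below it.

v0:inf,v1:8,v2:14,v3:0,v4:inf,v5:inf,v6:12

step 1: dist = v0:inf,v1:8,v2:inf,v3:0,v4:inf,v5:inf,v6:inf
step 2: dist = v0:inf,v1:8,v2:14,v3:0,v4:inf,v5:inf,v6:12
step 3: dist = v0:inf,v1:8,v2:14,v3:0,v4:inf,v5:inf,v6:12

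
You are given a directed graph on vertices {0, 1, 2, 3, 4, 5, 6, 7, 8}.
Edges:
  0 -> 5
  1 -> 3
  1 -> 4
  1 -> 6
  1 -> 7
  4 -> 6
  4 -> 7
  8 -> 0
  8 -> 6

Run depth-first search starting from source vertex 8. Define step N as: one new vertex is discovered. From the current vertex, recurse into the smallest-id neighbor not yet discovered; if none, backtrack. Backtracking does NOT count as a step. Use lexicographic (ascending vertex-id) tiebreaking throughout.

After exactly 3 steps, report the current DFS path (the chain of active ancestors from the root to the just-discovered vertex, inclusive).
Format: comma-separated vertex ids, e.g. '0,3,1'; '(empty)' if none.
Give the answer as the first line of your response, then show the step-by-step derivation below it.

8,0,5

step 1: discover 8; path=8; order=8
step 2: discover 0; path=8>0; order=8,0
step 3: discover 5; path=8>0>5; order=8,0,5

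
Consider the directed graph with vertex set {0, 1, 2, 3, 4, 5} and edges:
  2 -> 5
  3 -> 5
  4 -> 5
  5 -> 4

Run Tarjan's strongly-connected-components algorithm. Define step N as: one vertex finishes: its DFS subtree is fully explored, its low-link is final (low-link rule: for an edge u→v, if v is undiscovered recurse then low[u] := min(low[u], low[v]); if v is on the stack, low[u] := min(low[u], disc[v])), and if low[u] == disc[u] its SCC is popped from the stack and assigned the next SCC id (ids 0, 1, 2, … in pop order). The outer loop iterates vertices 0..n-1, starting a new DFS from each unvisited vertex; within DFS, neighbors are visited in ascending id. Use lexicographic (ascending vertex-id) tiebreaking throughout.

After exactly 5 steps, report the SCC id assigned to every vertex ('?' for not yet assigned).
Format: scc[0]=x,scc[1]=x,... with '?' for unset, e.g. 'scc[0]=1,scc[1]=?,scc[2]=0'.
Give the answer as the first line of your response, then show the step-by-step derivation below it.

scc[0]=0,scc[1]=1,scc[2]=3,scc[3]=?,scc[4]=2,scc[5]=2

step 1: low=(low[0]=0,low[1]=?,low[2]=?,low[3]=?,low[4]=?,low[5]=?); scc=(scc[0]=0,scc[1]=?,scc[2]=?,scc[3]=?,scc[4]=?,scc[5]=?)
step 2: low=(low[0]=0,low[1]=1,low[2]=?,low[3]=?,low[4]=?,low[5]=?); scc=(scc[0]=0,scc[1]=1,scc[2]=?,scc[3]=?,scc[4]=?,scc[5]=?)
step 3: low=(low[0]=0,low[1]=1,low[2]=2,low[3]=?,low[4]=3,low[5]=3); scc=(scc[0]=0,scc[1]=1,scc[2]=?,scc[3]=?,scc[4]=?,scc[5]=?)
step 4: low=(low[0]=0,low[1]=1,low[2]=2,low[3]=?,low[4]=3,low[5]=3); scc=(scc[0]=0,scc[1]=1,scc[2]=?,scc[3]=?,scc[4]=2,scc[5]=2)
step 5: low=(low[0]=0,low[1]=1,low[2]=2,low[3]=?,low[4]=3,low[5]=3); scc=(scc[0]=0,scc[1]=1,scc[2]=3,scc[3]=?,scc[4]=2,scc[5]=2)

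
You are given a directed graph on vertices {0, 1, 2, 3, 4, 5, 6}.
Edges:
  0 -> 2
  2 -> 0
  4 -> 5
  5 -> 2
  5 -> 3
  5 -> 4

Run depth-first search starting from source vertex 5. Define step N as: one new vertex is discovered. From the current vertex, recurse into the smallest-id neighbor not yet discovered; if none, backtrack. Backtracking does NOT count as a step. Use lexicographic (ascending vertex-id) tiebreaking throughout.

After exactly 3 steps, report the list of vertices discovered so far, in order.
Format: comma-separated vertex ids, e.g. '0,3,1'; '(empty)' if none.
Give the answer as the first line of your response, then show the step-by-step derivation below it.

5,2,0

step 1: discover 5; path=5; order=5
step 2: discover 2; path=5>2; order=5,2
step 3: discover 0; path=5>2>0; order=5,2,0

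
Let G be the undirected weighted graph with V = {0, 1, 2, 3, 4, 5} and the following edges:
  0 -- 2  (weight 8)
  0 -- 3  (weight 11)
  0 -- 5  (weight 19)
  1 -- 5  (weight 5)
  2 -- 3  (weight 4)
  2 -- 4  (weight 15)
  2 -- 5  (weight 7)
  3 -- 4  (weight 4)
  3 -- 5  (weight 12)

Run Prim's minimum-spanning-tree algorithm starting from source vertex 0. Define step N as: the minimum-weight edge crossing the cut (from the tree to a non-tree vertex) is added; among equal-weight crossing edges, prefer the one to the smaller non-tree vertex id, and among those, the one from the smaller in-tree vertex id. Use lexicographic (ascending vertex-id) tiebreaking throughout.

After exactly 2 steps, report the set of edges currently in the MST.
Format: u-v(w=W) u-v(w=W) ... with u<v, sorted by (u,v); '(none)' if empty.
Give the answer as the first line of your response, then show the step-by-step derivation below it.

0-2(w=8) 2-3(w=4)

step 1: add edge 0-2 (w=8); MST = {0-2(w=8)}
step 2: add edge 2-3 (w=4); MST = {0-2(w=8) 2-3(w=4)}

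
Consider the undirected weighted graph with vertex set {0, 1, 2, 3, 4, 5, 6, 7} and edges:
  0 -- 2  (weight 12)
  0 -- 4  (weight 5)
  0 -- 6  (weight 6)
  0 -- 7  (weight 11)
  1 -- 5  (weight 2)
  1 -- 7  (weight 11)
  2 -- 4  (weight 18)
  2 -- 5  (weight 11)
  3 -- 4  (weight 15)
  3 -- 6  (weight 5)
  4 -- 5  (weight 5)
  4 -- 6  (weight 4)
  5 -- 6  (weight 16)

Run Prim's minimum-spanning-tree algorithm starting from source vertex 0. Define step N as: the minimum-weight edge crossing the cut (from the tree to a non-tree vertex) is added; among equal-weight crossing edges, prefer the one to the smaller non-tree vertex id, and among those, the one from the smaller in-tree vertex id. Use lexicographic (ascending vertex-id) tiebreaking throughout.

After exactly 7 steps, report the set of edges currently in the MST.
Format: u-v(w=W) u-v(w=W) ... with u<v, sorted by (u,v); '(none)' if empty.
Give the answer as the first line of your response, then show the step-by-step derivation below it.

0-4(w=5) 0-7(w=11) 1-5(w=2) 2-5(w=11) 3-6(w=5) 4-5(w=5) 4-6(w=4)

step 1: add edge 0-4 (w=5); MST = {0-4(w=5)}
step 2: add edge 4-6 (w=4); MST = {0-4(w=5) 4-6(w=4)}
step 3: add edge 3-6 (w=5); MST = {0-4(w=5) 3-6(w=5) 4-6(w=4)}
step 4: add edge 4-5 (w=5); MST = {0-4(w=5) 3-6(w=5) 4-5(w=5) 4-6(w=4)}
step 5: add edge 1-5 (w=2); MST = {0-4(w=5) 1-5(w=2) 3-6(w=5) 4-5(w=5) 4-6(w=4)}
step 6: add edge 2-5 (w=11); MST = {0-4(w=5) 1-5(w=2) 2-5(w=11) 3-6(w=5) 4-5(w=5) 4-6(w=4)}
step 7: add edge 0-7 (w=11); MST = {0-4(w=5) 0-7(w=11) 1-5(w=2) 2-5(w=11) 3-6(w=5) 4-5(w=5) 4-6(w=4)}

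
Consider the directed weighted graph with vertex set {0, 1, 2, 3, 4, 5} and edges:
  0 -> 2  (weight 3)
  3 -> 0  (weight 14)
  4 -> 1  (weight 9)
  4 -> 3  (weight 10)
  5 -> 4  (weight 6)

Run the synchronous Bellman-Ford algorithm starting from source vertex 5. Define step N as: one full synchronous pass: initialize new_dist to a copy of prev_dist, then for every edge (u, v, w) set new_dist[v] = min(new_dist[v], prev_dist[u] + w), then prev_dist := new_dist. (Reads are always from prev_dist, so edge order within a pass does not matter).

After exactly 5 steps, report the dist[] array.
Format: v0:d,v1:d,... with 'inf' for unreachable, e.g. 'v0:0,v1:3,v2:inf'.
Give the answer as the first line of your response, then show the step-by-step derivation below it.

v0:30,v1:15,v2:33,v3:16,v4:6,v5:0

step 1: dist = v0:inf,v1:inf,v2:inf,v3:inf,v4:6,v5:0
step 2: dist = v0:inf,v1:15,v2:inf,v3:16,v4:6,v5:0
step 3: dist = v0:30,v1:15,v2:inf,v3:16,v4:6,v5:0
step 4: dist = v0:30,v1:15,v2:33,v3:16,v4:6,v5:0
step 5: dist = v0:30,v1:15,v2:33,v3:16,v4:6,v5:0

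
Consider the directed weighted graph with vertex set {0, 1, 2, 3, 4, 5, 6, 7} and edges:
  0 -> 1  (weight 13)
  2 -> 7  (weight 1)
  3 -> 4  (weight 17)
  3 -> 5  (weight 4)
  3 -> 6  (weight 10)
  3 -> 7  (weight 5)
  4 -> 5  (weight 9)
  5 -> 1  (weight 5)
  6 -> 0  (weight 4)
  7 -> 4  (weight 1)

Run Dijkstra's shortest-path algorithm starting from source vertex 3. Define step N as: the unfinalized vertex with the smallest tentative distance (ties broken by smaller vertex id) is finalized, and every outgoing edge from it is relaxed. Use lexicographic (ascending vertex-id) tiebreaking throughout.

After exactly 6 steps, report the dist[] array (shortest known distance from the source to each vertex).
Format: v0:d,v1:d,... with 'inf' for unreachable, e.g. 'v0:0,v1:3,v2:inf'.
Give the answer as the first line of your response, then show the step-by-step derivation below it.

v0:14,v1:9,v2:inf,v3:0,v4:6,v5:4,v6:10,v7:5

step 1: dist = v0:inf,v1:inf,v2:inf,v3:0,v4:17,v5:4,v6:10,v7:5
step 2: dist = v0:inf,v1:9,v2:inf,v3:0,v4:17,v5:4,v6:10,v7:5
step 3: dist = v0:inf,v1:9,v2:inf,v3:0,v4:6,v5:4,v6:10,v7:5
step 4: dist = v0:inf,v1:9,v2:inf,v3:0,v4:6,v5:4,v6:10,v7:5
step 5: dist = v0:inf,v1:9,v2:inf,v3:0,v4:6,v5:4,v6:10,v7:5
step 6: dist = v0:14,v1:9,v2:inf,v3:0,v4:6,v5:4,v6:10,v7:5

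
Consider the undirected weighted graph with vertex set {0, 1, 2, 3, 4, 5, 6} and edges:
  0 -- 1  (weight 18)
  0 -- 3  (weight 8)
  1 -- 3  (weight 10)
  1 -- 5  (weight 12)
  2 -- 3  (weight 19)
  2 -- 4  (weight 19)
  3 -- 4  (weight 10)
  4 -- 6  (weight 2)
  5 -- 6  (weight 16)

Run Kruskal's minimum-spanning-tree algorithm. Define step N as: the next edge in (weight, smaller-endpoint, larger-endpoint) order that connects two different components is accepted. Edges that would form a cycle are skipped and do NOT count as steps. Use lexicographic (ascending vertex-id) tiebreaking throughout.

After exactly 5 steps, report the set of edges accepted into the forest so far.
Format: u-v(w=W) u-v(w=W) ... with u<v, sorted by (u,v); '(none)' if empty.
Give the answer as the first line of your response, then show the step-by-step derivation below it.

0-3(w=8) 1-3(w=10) 1-5(w=12) 3-4(w=10) 4-6(w=2)

step 1: add edge 4-6 (w=2); MST = {4-6(w=2)}
step 2: add edge 0-3 (w=8); MST = {0-3(w=8) 4-6(w=2)}
step 3: add edge 1-3 (w=10); MST = {0-3(w=8) 1-3(w=10) 4-6(w=2)}
step 4: add edge 3-4 (w=10); MST = {0-3(w=8) 1-3(w=10) 3-4(w=10) 4-6(w=2)}
step 5: add edge 1-5 (w=12); MST = {0-3(w=8) 1-3(w=10) 1-5(w=12) 3-4(w=10) 4-6(w=2)}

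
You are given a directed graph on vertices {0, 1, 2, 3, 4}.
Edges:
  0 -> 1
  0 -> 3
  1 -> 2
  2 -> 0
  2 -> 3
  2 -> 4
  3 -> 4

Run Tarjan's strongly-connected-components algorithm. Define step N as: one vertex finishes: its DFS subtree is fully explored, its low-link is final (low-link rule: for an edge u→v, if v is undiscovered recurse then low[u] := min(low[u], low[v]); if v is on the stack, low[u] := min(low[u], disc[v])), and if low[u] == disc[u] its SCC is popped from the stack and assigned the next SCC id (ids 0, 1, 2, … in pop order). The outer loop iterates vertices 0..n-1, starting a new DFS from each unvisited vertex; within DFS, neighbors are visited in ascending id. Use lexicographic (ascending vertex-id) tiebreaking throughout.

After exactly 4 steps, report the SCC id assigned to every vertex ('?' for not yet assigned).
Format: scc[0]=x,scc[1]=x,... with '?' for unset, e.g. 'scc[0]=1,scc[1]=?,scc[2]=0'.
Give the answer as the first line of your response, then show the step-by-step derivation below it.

scc[0]=?,scc[1]=?,scc[2]=?,scc[3]=1,scc[4]=0

step 1: low=(low[0]=0,low[1]=1,low[2]=0,low[3]=3,low[4]=4); scc=(scc[0]=?,scc[1]=?,scc[2]=?,scc[3]=?,scc[4]=0)
step 2: low=(low[0]=0,low[1]=1,low[2]=0,low[3]=3,low[4]=4); scc=(scc[0]=?,scc[1]=?,scc[2]=?,scc[3]=1,scc[4]=0)
step 3: low=(low[0]=0,low[1]=1,low[2]=0,low[3]=3,low[4]=4); scc=(scc[0]=?,scc[1]=?,scc[2]=?,scc[3]=1,scc[4]=0)
step 4: low=(low[0]=0,low[1]=0,low[2]=0,low[3]=3,low[4]=4); scc=(scc[0]=?,scc[1]=?,scc[2]=?,scc[3]=1,scc[4]=0)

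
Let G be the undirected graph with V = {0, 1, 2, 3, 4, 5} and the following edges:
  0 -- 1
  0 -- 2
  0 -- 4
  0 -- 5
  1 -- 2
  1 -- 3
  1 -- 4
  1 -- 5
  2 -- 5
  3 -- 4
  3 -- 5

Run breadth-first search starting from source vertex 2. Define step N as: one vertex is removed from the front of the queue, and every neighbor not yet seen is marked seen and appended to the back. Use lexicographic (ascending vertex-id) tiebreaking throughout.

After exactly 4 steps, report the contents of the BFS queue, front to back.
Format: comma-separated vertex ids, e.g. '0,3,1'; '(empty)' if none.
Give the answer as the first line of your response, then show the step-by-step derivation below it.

4,3

step 1: dequeue 2; queue=[0,1,5]; order=2
step 2: dequeue 0; queue=[1,5,4]; order=2,0
step 3: dequeue 1; queue=[5,4,3]; order=2,0,1
step 4: dequeue 5; queue=[4,3]; order=2,0,1,5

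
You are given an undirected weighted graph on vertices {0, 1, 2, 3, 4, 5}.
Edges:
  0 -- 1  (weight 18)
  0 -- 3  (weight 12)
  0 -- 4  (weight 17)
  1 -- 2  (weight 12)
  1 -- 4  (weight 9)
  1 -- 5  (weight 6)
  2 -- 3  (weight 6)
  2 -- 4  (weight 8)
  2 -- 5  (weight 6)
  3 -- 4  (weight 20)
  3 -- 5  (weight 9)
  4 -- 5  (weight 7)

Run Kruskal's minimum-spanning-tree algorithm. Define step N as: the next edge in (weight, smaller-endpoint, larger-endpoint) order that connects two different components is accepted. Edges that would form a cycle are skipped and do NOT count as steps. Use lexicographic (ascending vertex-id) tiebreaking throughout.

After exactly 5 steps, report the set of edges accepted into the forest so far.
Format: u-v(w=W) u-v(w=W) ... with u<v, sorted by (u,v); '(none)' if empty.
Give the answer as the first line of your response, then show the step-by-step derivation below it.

0-3(w=12) 1-5(w=6) 2-3(w=6) 2-5(w=6) 4-5(w=7)

step 1: add edge 1-5 (w=6); MST = {1-5(w=6)}
step 2: add edge 2-3 (w=6); MST = {1-5(w=6) 2-3(w=6)}
step 3: add edge 2-5 (w=6); MST = {1-5(w=6) 2-3(w=6) 2-5(w=6)}
step 4: add edge 4-5 (w=7); MST = {1-5(w=6) 2-3(w=6) 2-5(w=6) 4-5(w=7)}
step 5: add edge 0-3 (w=12); MST = {0-3(w=12) 1-5(w=6) 2-3(w=6) 2-5(w=6) 4-5(w=7)}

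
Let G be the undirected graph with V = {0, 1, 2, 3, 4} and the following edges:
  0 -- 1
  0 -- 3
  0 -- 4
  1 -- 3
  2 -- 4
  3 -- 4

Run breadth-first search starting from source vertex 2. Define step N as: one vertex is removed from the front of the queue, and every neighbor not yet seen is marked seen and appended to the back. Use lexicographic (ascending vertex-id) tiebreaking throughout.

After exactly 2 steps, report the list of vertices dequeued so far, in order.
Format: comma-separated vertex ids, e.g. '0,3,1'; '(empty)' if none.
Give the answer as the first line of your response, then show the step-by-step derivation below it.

2,4

step 1: dequeue 2; queue=[4]; order=2
step 2: dequeue 4; queue=[0,3]; order=2,4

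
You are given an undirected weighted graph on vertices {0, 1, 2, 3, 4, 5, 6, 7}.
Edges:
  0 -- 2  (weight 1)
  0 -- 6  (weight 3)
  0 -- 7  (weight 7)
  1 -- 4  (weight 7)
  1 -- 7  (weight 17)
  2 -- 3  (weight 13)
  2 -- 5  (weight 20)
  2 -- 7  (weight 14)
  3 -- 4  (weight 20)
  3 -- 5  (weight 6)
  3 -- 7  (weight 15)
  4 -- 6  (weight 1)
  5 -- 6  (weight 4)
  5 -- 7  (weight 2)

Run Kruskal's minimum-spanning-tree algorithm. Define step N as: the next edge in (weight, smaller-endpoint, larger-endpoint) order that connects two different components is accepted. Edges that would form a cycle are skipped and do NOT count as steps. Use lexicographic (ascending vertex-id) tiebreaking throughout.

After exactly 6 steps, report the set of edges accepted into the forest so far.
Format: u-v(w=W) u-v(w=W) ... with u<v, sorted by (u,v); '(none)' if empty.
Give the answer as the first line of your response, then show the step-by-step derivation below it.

0-2(w=1) 0-6(w=3) 3-5(w=6) 4-6(w=1) 5-6(w=4) 5-7(w=2)

step 1: add edge 0-2 (w=1); MST = {0-2(w=1)}
step 2: add edge 4-6 (w=1); MST = {0-2(w=1) 4-6(w=1)}
step 3: add edge 5-7 (w=2); MST = {0-2(w=1) 4-6(w=1) 5-7(w=2)}
step 4: add edge 0-6 (w=3); MST = {0-2(w=1) 0-6(w=3) 4-6(w=1) 5-7(w=2)}
step 5: add edge 5-6 (w=4); MST = {0-2(w=1) 0-6(w=3) 4-6(w=1) 5-6(w=4) 5-7(w=2)}
step 6: add edge 3-5 (w=6); MST = {0-2(w=1) 0-6(w=3) 3-5(w=6) 4-6(w=1) 5-6(w=4) 5-7(w=2)}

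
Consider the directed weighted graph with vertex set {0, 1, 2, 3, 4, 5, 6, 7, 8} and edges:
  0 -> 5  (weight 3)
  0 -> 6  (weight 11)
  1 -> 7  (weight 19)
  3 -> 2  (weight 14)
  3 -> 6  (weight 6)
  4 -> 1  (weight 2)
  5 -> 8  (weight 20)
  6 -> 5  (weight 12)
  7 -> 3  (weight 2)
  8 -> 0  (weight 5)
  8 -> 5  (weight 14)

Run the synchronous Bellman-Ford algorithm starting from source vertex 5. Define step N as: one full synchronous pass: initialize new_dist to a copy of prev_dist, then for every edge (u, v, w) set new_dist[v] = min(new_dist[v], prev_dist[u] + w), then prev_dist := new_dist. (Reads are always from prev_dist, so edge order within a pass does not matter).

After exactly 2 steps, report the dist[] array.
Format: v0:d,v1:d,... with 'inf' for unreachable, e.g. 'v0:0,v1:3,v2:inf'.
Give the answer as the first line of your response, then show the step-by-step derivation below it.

v0:25,v1:inf,v2:inf,v3:inf,v4:inf,v5:0,v6:inf,v7:inf,v8:20

step 1: dist = v0:inf,v1:inf,v2:inf,v3:inf,v4:inf,v5:0,v6:inf,v7:inf,v8:20
step 2: dist = v0:25,v1:inf,v2:inf,v3:inf,v4:inf,v5:0,v6:inf,v7:inf,v8:20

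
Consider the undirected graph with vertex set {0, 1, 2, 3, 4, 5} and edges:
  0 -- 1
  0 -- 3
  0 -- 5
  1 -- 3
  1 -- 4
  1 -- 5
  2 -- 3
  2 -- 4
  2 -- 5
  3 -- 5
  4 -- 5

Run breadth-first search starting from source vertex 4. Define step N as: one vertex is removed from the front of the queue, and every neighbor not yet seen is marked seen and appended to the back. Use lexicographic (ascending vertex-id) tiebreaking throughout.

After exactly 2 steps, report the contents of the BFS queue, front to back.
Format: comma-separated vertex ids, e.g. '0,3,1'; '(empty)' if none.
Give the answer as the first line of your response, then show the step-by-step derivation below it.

2,5,0,3

step 1: dequeue 4; queue=[1,2,5]; order=4
step 2: dequeue 1; queue=[2,5,0,3]; order=4,1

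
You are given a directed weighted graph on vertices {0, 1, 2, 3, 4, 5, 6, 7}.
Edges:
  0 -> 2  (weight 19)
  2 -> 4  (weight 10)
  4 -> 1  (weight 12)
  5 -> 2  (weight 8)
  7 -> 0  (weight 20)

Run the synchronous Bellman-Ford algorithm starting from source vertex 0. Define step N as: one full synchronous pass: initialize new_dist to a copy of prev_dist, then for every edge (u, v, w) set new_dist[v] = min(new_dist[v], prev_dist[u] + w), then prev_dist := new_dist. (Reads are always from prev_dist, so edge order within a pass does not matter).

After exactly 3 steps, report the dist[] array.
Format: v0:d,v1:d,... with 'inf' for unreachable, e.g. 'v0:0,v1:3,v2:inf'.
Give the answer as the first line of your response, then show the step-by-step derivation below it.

v0:0,v1:41,v2:19,v3:inf,v4:29,v5:inf,v6:inf,v7:inf

step 1: dist = v0:0,v1:inf,v2:19,v3:inf,v4:inf,v5:inf,v6:inf,v7:inf
step 2: dist = v0:0,v1:inf,v2:19,v3:inf,v4:29,v5:inf,v6:inf,v7:inf
step 3: dist = v0:0,v1:41,v2:19,v3:inf,v4:29,v5:inf,v6:inf,v7:inf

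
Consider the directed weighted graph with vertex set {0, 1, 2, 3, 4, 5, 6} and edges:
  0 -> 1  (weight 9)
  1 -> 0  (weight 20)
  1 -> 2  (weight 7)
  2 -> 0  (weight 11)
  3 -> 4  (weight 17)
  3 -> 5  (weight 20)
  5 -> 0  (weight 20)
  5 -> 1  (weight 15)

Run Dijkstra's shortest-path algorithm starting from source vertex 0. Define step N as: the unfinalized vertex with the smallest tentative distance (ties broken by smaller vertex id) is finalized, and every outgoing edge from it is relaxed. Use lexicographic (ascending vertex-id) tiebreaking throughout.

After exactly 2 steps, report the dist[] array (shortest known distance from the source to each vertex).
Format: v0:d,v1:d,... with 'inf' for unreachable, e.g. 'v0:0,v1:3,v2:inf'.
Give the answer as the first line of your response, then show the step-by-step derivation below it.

v0:0,v1:9,v2:16,v3:inf,v4:inf,v5:inf,v6:inf

step 1: dist = v0:0,v1:9,v2:inf,v3:inf,v4:inf,v5:inf,v6:inf
step 2: dist = v0:0,v1:9,v2:16,v3:inf,v4:inf,v5:inf,v6:inf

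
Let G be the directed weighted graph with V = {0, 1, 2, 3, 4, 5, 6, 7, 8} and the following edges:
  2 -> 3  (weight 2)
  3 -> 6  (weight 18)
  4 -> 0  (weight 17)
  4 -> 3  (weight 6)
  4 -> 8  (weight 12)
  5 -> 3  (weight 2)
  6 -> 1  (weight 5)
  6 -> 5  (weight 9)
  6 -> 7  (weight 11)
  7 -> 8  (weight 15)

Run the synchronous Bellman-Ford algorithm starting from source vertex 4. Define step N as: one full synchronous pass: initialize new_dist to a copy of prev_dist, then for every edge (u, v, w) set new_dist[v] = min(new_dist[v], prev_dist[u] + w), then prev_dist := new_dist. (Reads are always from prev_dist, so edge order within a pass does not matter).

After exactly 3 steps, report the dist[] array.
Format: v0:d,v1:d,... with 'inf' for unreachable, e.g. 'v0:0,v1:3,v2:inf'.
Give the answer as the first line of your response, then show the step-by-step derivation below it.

v0:17,v1:29,v2:inf,v3:6,v4:0,v5:33,v6:24,v7:35,v8:12

step 1: dist = v0:17,v1:inf,v2:inf,v3:6,v4:0,v5:inf,v6:inf,v7:inf,v8:12
step 2: dist = v0:17,v1:inf,v2:inf,v3:6,v4:0,v5:inf,v6:24,v7:inf,v8:12
step 3: dist = v0:17,v1:29,v2:inf,v3:6,v4:0,v5:33,v6:24,v7:35,v8:12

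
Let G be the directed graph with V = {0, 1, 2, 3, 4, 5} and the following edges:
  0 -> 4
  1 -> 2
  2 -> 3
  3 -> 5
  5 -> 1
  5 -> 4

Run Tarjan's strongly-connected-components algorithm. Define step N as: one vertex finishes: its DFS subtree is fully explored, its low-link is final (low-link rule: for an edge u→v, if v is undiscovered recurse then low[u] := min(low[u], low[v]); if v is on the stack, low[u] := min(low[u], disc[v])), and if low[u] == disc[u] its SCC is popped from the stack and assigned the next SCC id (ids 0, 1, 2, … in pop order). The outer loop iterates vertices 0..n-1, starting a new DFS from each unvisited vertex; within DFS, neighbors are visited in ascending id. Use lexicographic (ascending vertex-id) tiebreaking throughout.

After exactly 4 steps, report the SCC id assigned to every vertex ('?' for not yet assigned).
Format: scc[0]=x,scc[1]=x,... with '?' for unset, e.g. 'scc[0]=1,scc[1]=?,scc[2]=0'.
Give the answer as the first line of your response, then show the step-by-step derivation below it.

scc[0]=1,scc[1]=?,scc[2]=?,scc[3]=?,scc[4]=0,scc[5]=?

step 1: low=(low[0]=0,low[1]=?,low[2]=?,low[3]=?,low[4]=1,low[5]=?); scc=(scc[0]=?,scc[1]=?,scc[2]=?,scc[3]=?,scc[4]=0,scc[5]=?)
step 2: low=(low[0]=0,low[1]=?,low[2]=?,low[3]=?,low[4]=1,low[5]=?); scc=(scc[0]=1,scc[1]=?,scc[2]=?,scc[3]=?,scc[4]=0,scc[5]=?)
step 3: low=(low[0]=0,low[1]=2,low[2]=3,low[3]=4,low[4]=1,low[5]=2); scc=(scc[0]=1,scc[1]=?,scc[2]=?,scc[3]=?,scc[4]=0,scc[5]=?)
step 4: low=(low[0]=0,low[1]=2,low[2]=3,low[3]=2,low[4]=1,low[5]=2); scc=(scc[0]=1,scc[1]=?,scc[2]=?,scc[3]=?,scc[4]=0,scc[5]=?)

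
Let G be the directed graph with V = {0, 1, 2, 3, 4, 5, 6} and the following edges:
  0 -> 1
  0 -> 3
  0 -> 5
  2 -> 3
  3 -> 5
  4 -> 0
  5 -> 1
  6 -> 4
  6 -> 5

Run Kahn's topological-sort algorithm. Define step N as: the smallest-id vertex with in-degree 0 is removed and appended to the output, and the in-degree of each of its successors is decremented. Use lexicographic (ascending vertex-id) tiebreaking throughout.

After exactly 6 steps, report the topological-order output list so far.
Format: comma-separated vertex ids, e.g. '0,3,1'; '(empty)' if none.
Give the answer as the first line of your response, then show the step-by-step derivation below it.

2,6,4,0,3,5

step 1: output 2; order=[2]; indeg=(1,2,0,1,1,3,0)
step 2: output 6; order=[2,6]; indeg=(1,2,0,1,0,2,0)
step 3: output 4; order=[2,6,4]; indeg=(0,2,0,1,0,2,0)
step 4: output 0; order=[2,6,4,0]; indeg=(0,1,0,0,0,1,0)
step 5: output 3; order=[2,6,4,0,3]; indeg=(0,1,0,0,0,0,0)
step 6: output 5; order=[2,6,4,0,3,5]; indeg=(0,0,0,0,0,0,0)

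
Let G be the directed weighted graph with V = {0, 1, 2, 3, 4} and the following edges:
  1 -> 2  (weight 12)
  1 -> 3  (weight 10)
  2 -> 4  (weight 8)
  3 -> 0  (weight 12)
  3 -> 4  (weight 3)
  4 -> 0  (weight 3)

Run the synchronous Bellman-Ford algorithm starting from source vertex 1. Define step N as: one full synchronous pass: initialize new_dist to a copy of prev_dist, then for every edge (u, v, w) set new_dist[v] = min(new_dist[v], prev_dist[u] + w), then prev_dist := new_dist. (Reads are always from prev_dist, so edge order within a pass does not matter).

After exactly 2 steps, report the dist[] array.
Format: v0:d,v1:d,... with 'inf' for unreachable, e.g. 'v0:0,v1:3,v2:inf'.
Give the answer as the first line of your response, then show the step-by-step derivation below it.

v0:22,v1:0,v2:12,v3:10,v4:13

step 1: dist = v0:inf,v1:0,v2:12,v3:10,v4:inf
step 2: dist = v0:22,v1:0,v2:12,v3:10,v4:13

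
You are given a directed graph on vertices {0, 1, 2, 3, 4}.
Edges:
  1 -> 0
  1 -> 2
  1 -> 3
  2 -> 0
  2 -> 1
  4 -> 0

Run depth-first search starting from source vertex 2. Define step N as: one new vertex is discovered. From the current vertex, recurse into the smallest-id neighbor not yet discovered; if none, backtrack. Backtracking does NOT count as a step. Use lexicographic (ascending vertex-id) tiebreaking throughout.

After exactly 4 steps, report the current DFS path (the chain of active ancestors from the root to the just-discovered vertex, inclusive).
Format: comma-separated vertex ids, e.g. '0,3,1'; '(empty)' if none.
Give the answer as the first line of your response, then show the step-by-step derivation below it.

2,1,3

step 1: discover 2; path=2; order=2
step 2: discover 0; path=2>0; order=2,0
step 3: discover 1; path=2>1; order=2,0,1
step 4: discover 3; path=2>1>3; order=2,0,1,3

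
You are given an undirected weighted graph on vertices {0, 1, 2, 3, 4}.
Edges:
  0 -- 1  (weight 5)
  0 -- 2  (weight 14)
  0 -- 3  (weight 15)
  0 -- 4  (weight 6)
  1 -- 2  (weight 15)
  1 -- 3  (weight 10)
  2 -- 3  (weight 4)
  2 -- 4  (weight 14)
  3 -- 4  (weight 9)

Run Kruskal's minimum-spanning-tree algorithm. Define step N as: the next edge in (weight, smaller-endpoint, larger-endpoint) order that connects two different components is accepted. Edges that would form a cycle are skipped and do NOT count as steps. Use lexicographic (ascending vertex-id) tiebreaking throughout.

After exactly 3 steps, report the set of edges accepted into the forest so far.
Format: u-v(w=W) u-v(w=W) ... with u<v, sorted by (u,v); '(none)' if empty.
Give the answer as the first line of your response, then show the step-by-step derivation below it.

0-1(w=5) 0-4(w=6) 2-3(w=4)

step 1: add edge 2-3 (w=4); MST = {2-3(w=4)}
step 2: add edge 0-1 (w=5); MST = {0-1(w=5) 2-3(w=4)}
step 3: add edge 0-4 (w=6); MST = {0-1(w=5) 0-4(w=6) 2-3(w=4)}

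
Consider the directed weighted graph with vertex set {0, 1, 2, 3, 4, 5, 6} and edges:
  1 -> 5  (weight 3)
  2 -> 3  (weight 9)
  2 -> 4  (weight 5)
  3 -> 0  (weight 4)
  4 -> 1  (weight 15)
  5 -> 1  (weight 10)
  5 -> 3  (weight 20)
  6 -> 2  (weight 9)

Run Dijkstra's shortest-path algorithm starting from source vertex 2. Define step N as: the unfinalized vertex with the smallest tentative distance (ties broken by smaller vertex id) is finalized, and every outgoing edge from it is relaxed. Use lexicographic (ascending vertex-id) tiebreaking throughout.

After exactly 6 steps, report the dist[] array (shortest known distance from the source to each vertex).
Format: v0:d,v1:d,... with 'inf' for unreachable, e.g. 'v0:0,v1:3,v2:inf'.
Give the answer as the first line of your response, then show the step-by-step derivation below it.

v0:13,v1:20,v2:0,v3:9,v4:5,v5:23,v6:inf

step 1: dist = v0:inf,v1:inf,v2:0,v3:9,v4:5,v5:inf,v6:inf
step 2: dist = v0:inf,v1:20,v2:0,v3:9,v4:5,v5:inf,v6:inf
step 3: dist = v0:13,v1:20,v2:0,v3:9,v4:5,v5:inf,v6:inf
step 4: dist = v0:13,v1:20,v2:0,v3:9,v4:5,v5:inf,v6:inf
step 5: dist = v0:13,v1:20,v2:0,v3:9,v4:5,v5:23,v6:inf
step 6: dist = v0:13,v1:20,v2:0,v3:9,v4:5,v5:23,v6:inf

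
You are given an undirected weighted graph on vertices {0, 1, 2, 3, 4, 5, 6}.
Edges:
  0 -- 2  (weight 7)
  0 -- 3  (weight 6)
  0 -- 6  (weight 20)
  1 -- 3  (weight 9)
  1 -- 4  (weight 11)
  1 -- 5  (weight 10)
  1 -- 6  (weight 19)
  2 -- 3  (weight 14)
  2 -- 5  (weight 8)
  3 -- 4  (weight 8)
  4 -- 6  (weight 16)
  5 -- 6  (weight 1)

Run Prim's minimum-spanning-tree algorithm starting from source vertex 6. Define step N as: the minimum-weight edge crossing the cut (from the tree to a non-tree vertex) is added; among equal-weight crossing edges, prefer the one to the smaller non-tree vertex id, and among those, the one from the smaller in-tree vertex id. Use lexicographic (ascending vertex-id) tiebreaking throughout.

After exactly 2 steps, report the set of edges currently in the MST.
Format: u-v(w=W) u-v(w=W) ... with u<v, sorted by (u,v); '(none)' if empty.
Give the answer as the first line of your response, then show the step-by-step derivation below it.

2-5(w=8) 5-6(w=1)

step 1: add edge 5-6 (w=1); MST = {5-6(w=1)}
step 2: add edge 2-5 (w=8); MST = {2-5(w=8) 5-6(w=1)}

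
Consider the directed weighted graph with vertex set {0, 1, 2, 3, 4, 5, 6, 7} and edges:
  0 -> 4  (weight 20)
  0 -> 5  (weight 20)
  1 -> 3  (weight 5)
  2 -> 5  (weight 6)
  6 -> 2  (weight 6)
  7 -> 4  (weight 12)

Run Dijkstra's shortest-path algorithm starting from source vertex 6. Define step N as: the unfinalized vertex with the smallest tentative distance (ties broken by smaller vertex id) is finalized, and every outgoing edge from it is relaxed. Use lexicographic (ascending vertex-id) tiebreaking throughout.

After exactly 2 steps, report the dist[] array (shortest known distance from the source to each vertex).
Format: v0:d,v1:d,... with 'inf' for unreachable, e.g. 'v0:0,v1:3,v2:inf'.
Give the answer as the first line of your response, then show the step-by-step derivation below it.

v0:inf,v1:inf,v2:6,v3:inf,v4:inf,v5:12,v6:0,v7:inf

step 1: dist = v0:inf,v1:inf,v2:6,v3:inf,v4:inf,v5:inf,v6:0,v7:inf
step 2: dist = v0:inf,v1:inf,v2:6,v3:inf,v4:inf,v5:12,v6:0,v7:inf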